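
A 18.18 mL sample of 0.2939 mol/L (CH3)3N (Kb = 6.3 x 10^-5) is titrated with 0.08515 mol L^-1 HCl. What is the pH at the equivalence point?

n((CH3)3N) = 0.2939 x 0.01818 = 0.005343 mol; V(HCl) at equivalence = 0.005343/0.08515 = 0.06275 L.
At equivalence the base is fully converted to (CH3)3NH+; total volume = 0.08093 L, so [(CH3)3NH+] = 0.005343/0.08093 = 0.06602 M.
Ka((CH3)3NH+) = Kw/Kb = 1.0e-14 / 6.3 x 10^-5 = 1.59e-10.
[H^+] = sqrt(Ka x [(CH3)3NH+]) = sqrt(1.59e-10 x 0.06602) = 3.24e-6 M.
pH = -log(3.24e-6) = 5.49.

5.49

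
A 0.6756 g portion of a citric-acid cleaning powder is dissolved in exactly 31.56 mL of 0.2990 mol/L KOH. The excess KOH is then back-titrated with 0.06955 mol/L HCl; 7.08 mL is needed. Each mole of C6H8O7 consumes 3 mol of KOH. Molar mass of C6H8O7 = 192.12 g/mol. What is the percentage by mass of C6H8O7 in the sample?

84.8%

Total n(KOH) added = 0.2990 x 0.03156 = 0.009436 mol.
n(HCl) used = 0.06955 x 0.007080 = 0.0004924 mol, which equals the excess n(KOH).
So n(KOH) consumed by the sample = 0.009436 - 0.0004924 = 0.008944 mol.
n(C6H8O7) = 0.008944 / 3 = 0.002981 mol.
mass C6H8O7 = 0.002981 x 192.12 = 0.5728 g, so %C6H8O7 = 0.5728/0.6756 x 100 = 84.8%.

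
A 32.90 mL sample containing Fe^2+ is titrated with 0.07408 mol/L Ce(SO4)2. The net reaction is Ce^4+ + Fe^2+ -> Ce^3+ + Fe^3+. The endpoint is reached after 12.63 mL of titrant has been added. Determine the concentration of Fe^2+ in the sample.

n(Ce(SO4)2) = 0.07408 x 0.01263 = 0.0009356 mol.
From the balanced equation, 1 mol Ce(SO4)2 reacts with 1 mol Fe^2+, so n(Fe^2+) = 0.0009356 x 1/1 = 0.0009356 mol.
[Fe^2+] = 0.0009356 / 0.03290 L = 0.0284 M.

0.0284 M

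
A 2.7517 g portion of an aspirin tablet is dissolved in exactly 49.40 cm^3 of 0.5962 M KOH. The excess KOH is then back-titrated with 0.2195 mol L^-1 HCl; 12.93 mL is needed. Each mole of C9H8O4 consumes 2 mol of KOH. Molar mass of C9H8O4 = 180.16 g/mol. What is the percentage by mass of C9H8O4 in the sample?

Total n(KOH) added = 0.5962 x 0.04940 = 0.02945 mol.
n(HCl) used = 0.2195 x 0.01293 = 0.002838 mol, which equals the excess n(KOH).
So n(KOH) consumed by the sample = 0.02945 - 0.002838 = 0.02661 mol.
n(C9H8O4) = 0.02661 / 2 = 0.01331 mol.
mass C9H8O4 = 0.01331 x 180.16 = 2.397 g, so %C9H8O4 = 2.397/2.7517 x 100 = 87.1%.

87.1%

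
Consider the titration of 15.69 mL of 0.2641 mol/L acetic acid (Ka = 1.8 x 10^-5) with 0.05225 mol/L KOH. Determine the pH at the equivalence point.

n(CH3COOH) = 0.2641 x 0.01569 = 0.004144 mol; V(KOH) at equivalence = 0.004144/0.05225 = 0.07931 L.
At equivalence all the acid is converted to CH3COO-; total volume = 0.01569 + 0.07931 = 0.09500 L, so [CH3COO-] = 0.004144/0.09500 = 0.04362 M.
Kb = Kw/Ka = 1.0e-14 / 1.8 x 10^-5 = 5.56e-10.
[OH^-] = sqrt(Kb x [CH3COO-]) = sqrt(5.56e-10 x 0.04362) = 4.92e-6 M.
pOH = 5.31, so pH = 14.00 - 5.31 = 8.69.

8.69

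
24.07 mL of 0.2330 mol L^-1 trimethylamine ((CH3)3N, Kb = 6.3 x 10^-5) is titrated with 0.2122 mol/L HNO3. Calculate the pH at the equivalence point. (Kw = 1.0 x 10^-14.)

n((CH3)3N) = 0.2330 x 0.02407 = 0.005608 mol; V(HNO3) at equivalence = 0.005608/0.2122 = 0.02643 L.
At equivalence the base is fully converted to (CH3)3NH+; total volume = 0.05050 L, so [(CH3)3NH+] = 0.005608/0.05050 = 0.1111 M.
Ka((CH3)3NH+) = Kw/Kb = 1.0e-14 / 6.3 x 10^-5 = 1.59e-10.
[H^+] = sqrt(Ka x [(CH3)3NH+]) = sqrt(1.59e-10 x 0.1111) = 4.20e-6 M.
pH = -log(4.20e-6) = 5.38.

5.38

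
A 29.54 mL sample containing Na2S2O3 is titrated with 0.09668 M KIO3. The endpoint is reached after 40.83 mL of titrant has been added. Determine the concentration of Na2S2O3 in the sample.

n(KIO3) = 0.09668 x 0.04083 = 0.003947 mol.
From the balanced equation, 1 mol KIO3 reacts with 6 mol Na2S2O3, so n(Na2S2O3) = 0.003947 x 6/1 = 0.02368 mol.
[Na2S2O3] = 0.02368 / 0.02954 L = 0.802 M.

0.802 M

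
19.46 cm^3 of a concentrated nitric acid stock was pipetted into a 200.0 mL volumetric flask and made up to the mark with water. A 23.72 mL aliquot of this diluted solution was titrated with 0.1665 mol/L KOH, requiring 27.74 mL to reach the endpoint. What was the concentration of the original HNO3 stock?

n(KOH) = 0.1665 x 0.02774 = 0.004619 mol.
n(HNO3) in the aliquot = 0.004619 mol.
[diluted HNO3] = 0.004619 / 0.02372 = 0.1947 M.
Dilution factor = 200.0/19.46 = 10.28, so [stock] = 0.1947 x 10.28 = 2.00 M.

2.00 M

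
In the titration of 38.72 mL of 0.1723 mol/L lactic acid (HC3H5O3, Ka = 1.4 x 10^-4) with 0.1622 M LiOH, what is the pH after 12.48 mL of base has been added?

3.49

Initial n(HC3H5O3) = 0.1723 x 0.03872 = 0.006671 mol.
n(LiOH) added = 0.1622 x 0.01248 = 0.002024 mol, converting that many moles of HC3H5O3 to C3H5O3-.
Remaining n(HC3H5O3) = 0.004647 mol; n(C3H5O3-) = 0.002024 mol.
By Henderson-Hasselbalch, pH = pKa + log([A^-]/[HA]) = 3.85 + log(0.002024/0.004647) = 3.85 + (-0.36) = 3.49.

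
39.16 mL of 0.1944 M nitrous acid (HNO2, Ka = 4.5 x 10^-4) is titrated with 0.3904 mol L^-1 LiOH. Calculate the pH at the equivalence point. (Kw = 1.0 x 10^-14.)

8.23

n(HNO2) = 0.1944 x 0.03916 = 0.007613 mol; V(LiOH) at equivalence = 0.007613/0.3904 = 0.01950 L.
At equivalence all the acid is converted to NO2-; total volume = 0.03916 + 0.01950 = 0.05866 L, so [NO2-] = 0.007613/0.05866 = 0.1298 M.
Kb = Kw/Ka = 1.0e-14 / 4.5 x 10^-4 = 2.22e-11.
[OH^-] = sqrt(Kb x [NO2-]) = sqrt(2.22e-11 x 0.1298) = 1.70e-6 M.
pOH = 5.77, so pH = 14.00 - 5.77 = 8.23.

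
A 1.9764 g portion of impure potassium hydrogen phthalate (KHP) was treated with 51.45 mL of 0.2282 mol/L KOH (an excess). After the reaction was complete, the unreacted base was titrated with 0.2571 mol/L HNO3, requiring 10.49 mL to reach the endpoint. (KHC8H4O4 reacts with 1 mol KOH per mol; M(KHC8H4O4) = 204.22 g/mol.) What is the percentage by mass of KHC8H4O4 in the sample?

93.5%

Total n(KOH) added = 0.2282 x 0.05145 = 0.01174 mol.
n(HNO3) used = 0.2571 x 0.01049 = 0.002697 mol, which equals the excess n(KOH).
So n(KOH) consumed by the sample = 0.01174 - 0.002697 = 0.009044 mol.
n(KHC8H4O4) = 0.009044 / 1 = 0.009044 mol.
mass KHC8H4O4 = 0.009044 x 204.22 = 1.847 g, so %KHC8H4O4 = 1.847/1.9764 x 100 = 93.5%.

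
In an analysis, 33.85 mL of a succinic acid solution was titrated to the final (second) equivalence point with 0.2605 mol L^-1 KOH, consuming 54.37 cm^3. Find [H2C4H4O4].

0.209 M

n(KOH) = 0.2605 x 0.05437 = 0.01416 mol.
At the final (second) equivalence point, 2 mol OH^- react per mol H2C4H4O4, so n(H2C4H4O4) = 0.01416 / 2 = 0.007082 mol.
[H2C4H4O4] = 0.007082 / 0.03385 L = 0.209 M.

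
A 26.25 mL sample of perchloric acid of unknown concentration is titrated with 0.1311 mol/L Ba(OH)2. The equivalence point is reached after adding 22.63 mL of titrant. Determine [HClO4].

n(Ba(OH)2) delivered = 0.1311 x 0.02263 = 0.002967 mol.
The reaction is 2 HClO4 + 1 Ba(OH)2, so n(HClO4) = 0.002967 x 2/1 = 0.005934 mol.
[HClO4] = 0.005934 mol / 0.02625 L = 0.226 M.

0.226 M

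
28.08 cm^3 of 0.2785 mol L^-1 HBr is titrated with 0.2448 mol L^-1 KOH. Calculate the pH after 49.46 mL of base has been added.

n(acid) = 0.2785 x 0.02808 = 0.007820 mol; n(KOH) added = 0.2448 x 0.04946 = 0.01211 mol.
Base is in excess by 0.01211 - 0.007820 = 0.004288 mol in a total volume of 0.07754 L.
[OH^-] = 0.004288/0.07754 = 0.05529 M, so pOH = 1.26 and pH = 14.00 - 1.26 = 12.74.

12.74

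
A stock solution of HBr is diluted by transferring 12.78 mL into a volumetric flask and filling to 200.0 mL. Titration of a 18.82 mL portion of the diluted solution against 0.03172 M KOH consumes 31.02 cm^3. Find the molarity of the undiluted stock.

n(KOH) = 0.03172 x 0.03102 = 0.0009840 mol.
n(HBr) in the aliquot = 0.0009840 mol.
[diluted HBr] = 0.0009840 / 0.01882 = 0.05228 M.
Dilution factor = 200.0/12.78 = 15.65, so [stock] = 0.05228 x 15.65 = 0.818 M.

0.818 M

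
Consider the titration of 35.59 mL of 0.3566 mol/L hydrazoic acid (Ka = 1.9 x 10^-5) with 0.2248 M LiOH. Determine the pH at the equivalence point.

n(HN3) = 0.3566 x 0.03559 = 0.01269 mol; V(LiOH) at equivalence = 0.01269/0.2248 = 0.05646 L.
At equivalence all the acid is converted to N3-; total volume = 0.03559 + 0.05646 = 0.09205 L, so [N3-] = 0.01269/0.09205 = 0.1379 M.
Kb = Kw/Ka = 1.0e-14 / 1.9 x 10^-5 = 5.26e-10.
[OH^-] = sqrt(Kb x [N3-]) = sqrt(5.26e-10 x 0.1379) = 8.52e-6 M.
pOH = 5.07, so pH = 14.00 - 5.07 = 8.93.

8.93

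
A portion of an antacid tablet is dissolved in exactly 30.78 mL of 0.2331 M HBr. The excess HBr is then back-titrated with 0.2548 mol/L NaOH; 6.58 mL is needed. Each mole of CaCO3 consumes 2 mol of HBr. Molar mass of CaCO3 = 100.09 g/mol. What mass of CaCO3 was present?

0.275 g

Total n(HBr) added = 0.2331 x 0.03078 = 0.007175 mol.
n(NaOH) used = 0.2548 x 0.006580 = 0.001677 mol, which equals the excess n(HBr).
So n(HBr) consumed by the sample = 0.007175 - 0.001677 = 0.005498 mol.
n(CaCO3) = 0.005498 / 2 = 0.002749 mol.
mass = 0.002749 mol x 100.09 g/mol = 0.275 g.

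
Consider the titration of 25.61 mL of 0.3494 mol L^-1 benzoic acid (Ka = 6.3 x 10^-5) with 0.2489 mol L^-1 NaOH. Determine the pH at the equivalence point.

8.68

n(C6H5COOH) = 0.3494 x 0.02561 = 0.008948 mol; V(NaOH) at equivalence = 0.008948/0.2489 = 0.03595 L.
At equivalence all the acid is converted to C6H5COO-; total volume = 0.02561 + 0.03595 = 0.06156 L, so [C6H5COO-] = 0.008948/0.06156 = 0.1454 M.
Kb = Kw/Ka = 1.0e-14 / 6.3 x 10^-5 = 1.59e-10.
[OH^-] = sqrt(Kb x [C6H5COO-]) = sqrt(1.59e-10 x 0.1454) = 4.80e-6 M.
pOH = 5.32, so pH = 14.00 - 5.32 = 8.68.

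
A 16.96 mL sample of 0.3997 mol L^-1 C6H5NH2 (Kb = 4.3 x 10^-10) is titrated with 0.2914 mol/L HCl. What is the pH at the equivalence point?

n(C6H5NH2) = 0.3997 x 0.01696 = 0.006779 mol; V(HCl) at equivalence = 0.006779/0.2914 = 0.02326 L.
At equivalence the base is fully converted to C6H5NH3+; total volume = 0.04022 L, so [C6H5NH3+] = 0.006779/0.04022 = 0.1685 M.
Ka(C6H5NH3+) = Kw/Kb = 1.0e-14 / 4.3 x 10^-10 = 2.33e-5.
[H^+] = sqrt(Ka x [C6H5NH3+]) = sqrt(2.33e-5 x 0.1685) = 0.00198 M.
pH = -log(0.00198) = 2.70.

2.70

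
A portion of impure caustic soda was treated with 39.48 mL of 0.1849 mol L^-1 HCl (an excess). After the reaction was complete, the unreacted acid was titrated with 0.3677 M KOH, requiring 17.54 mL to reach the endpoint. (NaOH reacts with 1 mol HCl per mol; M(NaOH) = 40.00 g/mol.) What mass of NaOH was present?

Total n(HCl) added = 0.1849 x 0.03948 = 0.007300 mol.
n(KOH) used = 0.3677 x 0.01754 = 0.006449 mol, which equals the excess n(HCl).
So n(HCl) consumed by the sample = 0.007300 - 0.006449 = 0.0008504 mol.
n(NaOH) = 0.0008504 / 1 = 0.0008504 mol.
mass = 0.0008504 mol x 40.00 g/mol = 0.0340 g.

0.0340 g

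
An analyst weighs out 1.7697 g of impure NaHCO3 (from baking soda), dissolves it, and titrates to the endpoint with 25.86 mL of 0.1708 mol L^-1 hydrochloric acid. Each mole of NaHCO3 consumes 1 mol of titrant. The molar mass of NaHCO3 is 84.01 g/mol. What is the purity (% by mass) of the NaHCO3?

21.0%

n(HCl) = 0.1708 x 0.02586 = 0.004417 mol.
n(NaHCO3) = 0.004417 / 1 = 0.004417 mol.
mass of NaHCO3 = 0.004417 x 84.01 = 0.3711 g.
% purity = 0.3711 / 1.7697 x 100 = 21.0%.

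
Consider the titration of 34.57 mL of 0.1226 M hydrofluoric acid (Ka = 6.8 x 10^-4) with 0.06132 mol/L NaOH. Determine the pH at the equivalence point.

n(HF) = 0.1226 x 0.03457 = 0.004238 mol; V(NaOH) at equivalence = 0.004238/0.06132 = 0.06912 L.
At equivalence all the acid is converted to F-; total volume = 0.03457 + 0.06912 = 0.1037 L, so [F-] = 0.004238/0.1037 = 0.04088 M.
Kb = Kw/Ka = 1.0e-14 / 6.8 x 10^-4 = 1.47e-11.
[OH^-] = sqrt(Kb x [F-]) = sqrt(1.47e-11 x 0.04088) = 7.75e-7 M.
pOH = 6.11, so pH = 14.00 - 6.11 = 7.89.

7.89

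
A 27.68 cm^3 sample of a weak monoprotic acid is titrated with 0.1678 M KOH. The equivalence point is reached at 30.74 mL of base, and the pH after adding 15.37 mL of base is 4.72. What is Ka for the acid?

1.9 x 10^-5

15.37 mL is half of the equivalence volume, so this is the half-equivalence point where [HA] = [A^-].
At half-equivalence pH = pKa, so pKa = 4.72.
Ka = 10^(-4.72) = 1.9 x 10^-5.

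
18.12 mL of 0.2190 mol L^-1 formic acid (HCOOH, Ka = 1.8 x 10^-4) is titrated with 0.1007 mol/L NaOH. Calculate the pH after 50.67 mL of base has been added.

n(acid) = 0.2190 x 0.01812 = 0.003968 mol; n(NaOH) added = 0.1007 x 0.05067 = 0.005102 mol.
Base is in excess by 0.005102 - 0.003968 = 0.001134 mol in a total volume of 0.06879 L.
[OH^-] = 0.001134/0.06879 = 0.01649 M, so pOH = 1.78 and pH = 14.00 - 1.78 = 12.22.

12.22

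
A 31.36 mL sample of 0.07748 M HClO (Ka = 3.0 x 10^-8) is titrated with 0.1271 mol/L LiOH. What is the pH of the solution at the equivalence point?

10.10

n(HClO) = 0.07748 x 0.03136 = 0.002430 mol; V(LiOH) at equivalence = 0.002430/0.1271 = 0.01912 L.
At equivalence all the acid is converted to ClO-; total volume = 0.03136 + 0.01912 = 0.05048 L, so [ClO-] = 0.002430/0.05048 = 0.04814 M.
Kb = Kw/Ka = 1.0e-14 / 3.0 x 10^-8 = 3.33e-7.
[OH^-] = sqrt(Kb x [ClO-]) = sqrt(3.33e-7 x 0.04814) = 0.000127 M.
pOH = 3.90, so pH = 14.00 - 3.90 = 10.10.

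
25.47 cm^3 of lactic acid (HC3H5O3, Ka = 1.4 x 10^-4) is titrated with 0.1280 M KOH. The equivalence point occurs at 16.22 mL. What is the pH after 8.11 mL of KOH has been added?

8.11 mL is exactly half the equivalence volume (16.22/2), i.e. the half-equivalence point.
There, n(HA) = n(A^-), so pH = pKa = -log(1.4 x 10^-4) = 3.85.

3.85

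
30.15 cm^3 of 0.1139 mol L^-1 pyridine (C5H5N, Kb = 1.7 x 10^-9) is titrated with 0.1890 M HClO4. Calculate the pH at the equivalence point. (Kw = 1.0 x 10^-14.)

3.19

n(C5H5N) = 0.1139 x 0.03015 = 0.003434 mol; V(HClO4) at equivalence = 0.003434/0.1890 = 0.01817 L.
At equivalence the base is fully converted to C5H5NH+; total volume = 0.04832 L, so [C5H5NH+] = 0.003434/0.04832 = 0.07107 M.
Ka(C5H5NH+) = Kw/Kb = 1.0e-14 / 1.7 x 10^-9 = 5.88e-6.
[H^+] = sqrt(Ka x [C5H5NH+]) = sqrt(5.88e-6 x 0.07107) = 0.000647 M.
pH = -log(0.000647) = 3.19.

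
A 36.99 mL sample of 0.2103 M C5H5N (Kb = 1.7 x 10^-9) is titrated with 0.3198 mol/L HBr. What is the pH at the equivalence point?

3.06

n(C5H5N) = 0.2103 x 0.03699 = 0.007779 mol; V(HBr) at equivalence = 0.007779/0.3198 = 0.02432 L.
At equivalence the base is fully converted to C5H5NH+; total volume = 0.06131 L, so [C5H5NH+] = 0.007779/0.06131 = 0.1269 M.
Ka(C5H5NH+) = Kw/Kb = 1.0e-14 / 1.7 x 10^-9 = 5.88e-6.
[H^+] = sqrt(Ka x [C5H5NH+]) = sqrt(5.88e-6 x 0.1269) = 0.000864 M.
pH = -log(0.000864) = 3.06.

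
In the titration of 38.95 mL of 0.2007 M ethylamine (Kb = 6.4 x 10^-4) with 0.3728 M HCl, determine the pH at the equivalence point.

5.85

n(C2H5NH2) = 0.2007 x 0.03895 = 0.007817 mol; V(HCl) at equivalence = 0.007817/0.3728 = 0.02097 L.
At equivalence the base is fully converted to C2H5NH3+; total volume = 0.05992 L, so [C2H5NH3+] = 0.007817/0.05992 = 0.1305 M.
Ka(C2H5NH3+) = Kw/Kb = 1.0e-14 / 6.4 x 10^-4 = 1.56e-11.
[H^+] = sqrt(Ka x [C2H5NH3+]) = sqrt(1.56e-11 x 0.1305) = 1.43e-6 M.
pH = -log(1.43e-6) = 5.85.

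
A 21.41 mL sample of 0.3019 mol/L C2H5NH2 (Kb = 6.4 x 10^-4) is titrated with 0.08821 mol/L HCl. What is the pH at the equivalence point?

5.99

n(C2H5NH2) = 0.3019 x 0.02141 = 0.006464 mol; V(HCl) at equivalence = 0.006464/0.08821 = 0.07328 L.
At equivalence the base is fully converted to C2H5NH3+; total volume = 0.09469 L, so [C2H5NH3+] = 0.006464/0.09469 = 0.06826 M.
Ka(C2H5NH3+) = Kw/Kb = 1.0e-14 / 6.4 x 10^-4 = 1.56e-11.
[H^+] = sqrt(Ka x [C2H5NH3+]) = sqrt(1.56e-11 x 0.06826) = 1.03e-6 M.
pH = -log(1.03e-6) = 5.99.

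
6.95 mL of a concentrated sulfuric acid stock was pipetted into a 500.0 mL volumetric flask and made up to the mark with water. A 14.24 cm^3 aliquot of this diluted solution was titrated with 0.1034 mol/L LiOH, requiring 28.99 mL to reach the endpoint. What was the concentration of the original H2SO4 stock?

n(LiOH) = 0.1034 x 0.02899 = 0.002998 mol.
n(H2SO4) in the aliquot = 0.002998 x 1/2 = 0.001499 mol.
[diluted H2SO4] = 0.001499 / 0.01424 = 0.1053 M.
Dilution factor = 500.0/6.950 = 71.94, so [stock] = 0.1053 x 71.94 = 7.57 M.

7.57 M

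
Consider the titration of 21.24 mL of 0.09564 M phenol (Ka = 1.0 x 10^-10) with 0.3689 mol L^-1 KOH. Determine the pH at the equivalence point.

n(C6H5OH) = 0.09564 x 0.02124 = 0.002031 mol; V(KOH) at equivalence = 0.002031/0.3689 = 0.005507 L.
At equivalence all the acid is converted to C6H5O-; total volume = 0.02124 + 0.005507 = 0.02675 L, so [C6H5O-] = 0.002031/0.02675 = 0.07595 M.
Kb = Kw/Ka = 1.0e-14 / 1.0 x 10^-10 = 0.000100.
[OH^-] = sqrt(Kb x [C6H5O-]) = sqrt(0.000100 x 0.07595) = 0.00276 M.
pOH = 2.56, so pH = 14.00 - 2.56 = 11.44.

11.44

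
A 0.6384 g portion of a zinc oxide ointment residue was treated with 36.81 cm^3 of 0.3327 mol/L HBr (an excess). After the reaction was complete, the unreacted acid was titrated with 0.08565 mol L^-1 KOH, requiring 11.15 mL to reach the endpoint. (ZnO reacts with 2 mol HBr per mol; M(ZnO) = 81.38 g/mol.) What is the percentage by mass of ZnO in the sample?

72.0%

Total n(HBr) added = 0.3327 x 0.03681 = 0.01225 mol.
n(KOH) used = 0.08565 x 0.01115 = 0.0009550 mol, which equals the excess n(HBr).
So n(HBr) consumed by the sample = 0.01225 - 0.0009550 = 0.01129 mol.
n(ZnO) = 0.01129 / 2 = 0.005646 mol.
mass ZnO = 0.005646 x 81.38 = 0.4595 g, so %ZnO = 0.4595/0.6384 x 100 = 72.0%.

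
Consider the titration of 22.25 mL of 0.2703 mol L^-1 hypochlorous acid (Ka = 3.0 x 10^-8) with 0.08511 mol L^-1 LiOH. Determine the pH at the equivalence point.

10.17

n(HClO) = 0.2703 x 0.02225 = 0.006014 mol; V(LiOH) at equivalence = 0.006014/0.08511 = 0.07066 L.
At equivalence all the acid is converted to ClO-; total volume = 0.02225 + 0.07066 = 0.09291 L, so [ClO-] = 0.006014/0.09291 = 0.06473 M.
Kb = Kw/Ka = 1.0e-14 / 3.0 x 10^-8 = 3.33e-7.
[OH^-] = sqrt(Kb x [ClO-]) = sqrt(3.33e-7 x 0.06473) = 0.000147 M.
pOH = 3.83, so pH = 14.00 - 3.83 = 10.17.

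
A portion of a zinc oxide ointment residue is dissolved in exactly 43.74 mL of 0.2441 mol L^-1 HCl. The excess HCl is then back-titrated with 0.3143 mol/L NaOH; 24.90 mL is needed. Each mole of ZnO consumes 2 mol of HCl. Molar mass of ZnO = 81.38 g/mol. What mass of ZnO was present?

0.116 g

Total n(HCl) added = 0.2441 x 0.04374 = 0.01068 mol.
n(NaOH) used = 0.3143 x 0.02490 = 0.007826 mol, which equals the excess n(HCl).
So n(HCl) consumed by the sample = 0.01068 - 0.007826 = 0.002851 mol.
n(ZnO) = 0.002851 / 2 = 0.001425 mol.
mass = 0.001425 mol x 81.38 g/mol = 0.116 g.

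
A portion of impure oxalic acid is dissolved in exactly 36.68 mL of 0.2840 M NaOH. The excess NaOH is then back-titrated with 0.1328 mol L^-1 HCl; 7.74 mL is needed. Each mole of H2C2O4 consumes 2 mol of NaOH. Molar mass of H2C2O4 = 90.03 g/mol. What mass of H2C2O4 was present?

Total n(NaOH) added = 0.2840 x 0.03668 = 0.01042 mol.
n(HCl) used = 0.1328 x 0.007740 = 0.001028 mol, which equals the excess n(NaOH).
So n(NaOH) consumed by the sample = 0.01042 - 0.001028 = 0.009389 mol.
n(H2C2O4) = 0.009389 / 2 = 0.004695 mol.
mass = 0.004695 mol x 90.03 g/mol = 0.423 g.

0.423 g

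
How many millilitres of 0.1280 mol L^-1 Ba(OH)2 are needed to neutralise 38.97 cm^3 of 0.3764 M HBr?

n(HBr) = 0.3764 mol/L x 0.03897 L = 0.01467 mol.
The neutralisation is 2 HBr : 1 Ba(OH)2, so n(Ba(OH)2) = 0.01467 x 1/2 = 0.007334 mol.
V(Ba(OH)2) = 0.007334 / 0.1280 = 0.05730 L = 57.3 mL.

57.3 mL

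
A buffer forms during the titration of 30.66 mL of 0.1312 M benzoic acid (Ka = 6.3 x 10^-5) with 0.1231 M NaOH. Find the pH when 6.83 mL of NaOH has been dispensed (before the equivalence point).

Initial n(C6H5COOH) = 0.1312 x 0.03066 = 0.004023 mol.
n(NaOH) added = 0.1231 x 0.006830 = 0.0008408 mol, converting that many moles of C6H5COOH to C6H5COO-.
Remaining n(C6H5COOH) = 0.003182 mol; n(C6H5COO-) = 0.0008408 mol.
By Henderson-Hasselbalch, pH = pKa + log([A^-]/[HA]) = 4.20 + log(0.0008408/0.003182) = 4.20 + (-0.58) = 3.62.

3.62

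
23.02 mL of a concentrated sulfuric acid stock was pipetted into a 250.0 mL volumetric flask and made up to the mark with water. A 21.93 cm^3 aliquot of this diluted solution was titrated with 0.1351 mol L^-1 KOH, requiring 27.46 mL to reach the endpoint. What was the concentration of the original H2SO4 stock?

n(KOH) = 0.1351 x 0.02746 = 0.003710 mol.
n(H2SO4) in the aliquot = 0.003710 x 1/2 = 0.001855 mol.
[diluted H2SO4] = 0.001855 / 0.02193 = 0.08458 M.
Dilution factor = 250.0/23.02 = 10.86, so [stock] = 0.08458 x 10.86 = 0.919 M.

0.919 M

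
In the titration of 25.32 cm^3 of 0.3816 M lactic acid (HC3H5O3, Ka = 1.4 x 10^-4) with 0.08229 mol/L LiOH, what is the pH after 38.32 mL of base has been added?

Initial n(HC3H5O3) = 0.3816 x 0.02532 = 0.009662 mol.
n(LiOH) added = 0.08229 x 0.03832 = 0.003153 mol, converting that many moles of HC3H5O3 to C3H5O3-.
Remaining n(HC3H5O3) = 0.006509 mol; n(C3H5O3-) = 0.003153 mol.
By Henderson-Hasselbalch, pH = pKa + log([A^-]/[HA]) = 3.85 + log(0.003153/0.006509) = 3.85 + (-0.31) = 3.54.

3.54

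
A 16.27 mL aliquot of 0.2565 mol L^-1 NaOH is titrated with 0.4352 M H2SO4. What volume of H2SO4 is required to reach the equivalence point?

n(NaOH) = 0.2565 mol/L x 0.01627 L = 0.004173 mol.
The neutralisation is 2 NaOH : 1 H2SO4, so n(H2SO4) = 0.004173 x 1/2 = 0.002087 mol.
V(H2SO4) = 0.002087 / 0.4352 = 0.004795 L = 4.79 mL.

4.79 mL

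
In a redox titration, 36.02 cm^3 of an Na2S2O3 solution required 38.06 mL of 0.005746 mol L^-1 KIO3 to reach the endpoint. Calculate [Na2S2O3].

n(KIO3) = 0.005746 x 0.03806 = 0.0002187 mol.
From the balanced equation, 1 mol KIO3 reacts with 6 mol Na2S2O3, so n(Na2S2O3) = 0.0002187 x 6/1 = 0.001312 mol.
[Na2S2O3] = 0.001312 / 0.03602 L = 0.0364 M.

0.0364 M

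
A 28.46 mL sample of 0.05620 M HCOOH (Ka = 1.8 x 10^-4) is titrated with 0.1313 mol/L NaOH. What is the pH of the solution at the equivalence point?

n(HCOOH) = 0.05620 x 0.02846 = 0.001599 mol; V(NaOH) at equivalence = 0.001599/0.1313 = 0.01218 L.
At equivalence all the acid is converted to HCOO-; total volume = 0.02846 + 0.01218 = 0.04064 L, so [HCOO-] = 0.001599/0.04064 = 0.03935 M.
Kb = Kw/Ka = 1.0e-14 / 1.8 x 10^-4 = 5.56e-11.
[OH^-] = sqrt(Kb x [HCOO-]) = sqrt(5.56e-11 x 0.03935) = 1.48e-6 M.
pOH = 5.83, so pH = 14.00 - 5.83 = 8.17.

8.17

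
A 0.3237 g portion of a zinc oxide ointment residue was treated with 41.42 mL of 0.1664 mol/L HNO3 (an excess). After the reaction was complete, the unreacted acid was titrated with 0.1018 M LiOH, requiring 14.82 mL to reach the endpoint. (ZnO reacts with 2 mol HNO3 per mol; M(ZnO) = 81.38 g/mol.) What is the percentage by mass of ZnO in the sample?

Total n(HNO3) added = 0.1664 x 0.04142 = 0.006892 mol.
n(LiOH) used = 0.1018 x 0.01482 = 0.001509 mol, which equals the excess n(HNO3).
So n(HNO3) consumed by the sample = 0.006892 - 0.001509 = 0.005384 mol.
n(ZnO) = 0.005384 / 2 = 0.002692 mol.
mass ZnO = 0.002692 x 81.38 = 0.2191 g, so %ZnO = 0.2191/0.3237 x 100 = 67.7%.

67.7%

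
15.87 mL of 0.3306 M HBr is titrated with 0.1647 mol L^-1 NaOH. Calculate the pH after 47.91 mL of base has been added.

n(acid) = 0.3306 x 0.01587 = 0.005247 mol; n(NaOH) added = 0.1647 x 0.04791 = 0.007891 mol.
Base is in excess by 0.007891 - 0.005247 = 0.002644 mol in a total volume of 0.06378 L.
[OH^-] = 0.002644/0.06378 = 0.04146 M, so pOH = 1.38 and pH = 14.00 - 1.38 = 12.62.

12.62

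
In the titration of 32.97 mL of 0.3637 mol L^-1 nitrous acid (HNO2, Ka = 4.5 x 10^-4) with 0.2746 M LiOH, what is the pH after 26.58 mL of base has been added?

3.54

Initial n(HNO2) = 0.3637 x 0.03297 = 0.01199 mol.
n(LiOH) added = 0.2746 x 0.02658 = 0.007299 mol, converting that many moles of HNO2 to NO2-.
Remaining n(HNO2) = 0.004692 mol; n(NO2-) = 0.007299 mol.
By Henderson-Hasselbalch, pH = pKa + log([A^-]/[HA]) = 3.35 + log(0.007299/0.004692) = 3.35 + (+0.19) = 3.54.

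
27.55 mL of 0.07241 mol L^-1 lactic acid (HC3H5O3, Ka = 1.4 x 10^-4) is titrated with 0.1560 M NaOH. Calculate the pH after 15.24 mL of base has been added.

11.95

n(acid) = 0.07241 x 0.02755 = 0.001995 mol; n(NaOH) added = 0.1560 x 0.01524 = 0.002377 mol.
Base is in excess by 0.002377 - 0.001995 = 0.0003825 mol in a total volume of 0.04279 L.
[OH^-] = 0.0003825/0.04279 = 0.008940 M, so pOH = 2.05 and pH = 14.00 - 2.05 = 11.95.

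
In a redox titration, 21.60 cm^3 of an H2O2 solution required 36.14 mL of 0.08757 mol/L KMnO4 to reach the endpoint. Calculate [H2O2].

n(KMnO4) = 0.08757 x 0.03614 = 0.003165 mol.
From the balanced equation, 2 mol KMnO4 reacts with 5 mol H2O2, so n(H2O2) = 0.003165 x 5/2 = 0.007912 mol.
[H2O2] = 0.007912 / 0.02160 L = 0.366 M.

0.366 M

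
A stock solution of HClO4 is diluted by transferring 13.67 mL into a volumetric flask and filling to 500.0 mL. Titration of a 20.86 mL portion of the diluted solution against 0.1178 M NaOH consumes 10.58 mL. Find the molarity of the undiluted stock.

n(NaOH) = 0.1178 x 0.01058 = 0.001246 mol.
n(HClO4) in the aliquot = 0.001246 mol.
[diluted HClO4] = 0.001246 / 0.02086 = 0.05975 M.
Dilution factor = 500.0/13.67 = 36.58, so [stock] = 0.05975 x 36.58 = 2.19 M.

2.19 M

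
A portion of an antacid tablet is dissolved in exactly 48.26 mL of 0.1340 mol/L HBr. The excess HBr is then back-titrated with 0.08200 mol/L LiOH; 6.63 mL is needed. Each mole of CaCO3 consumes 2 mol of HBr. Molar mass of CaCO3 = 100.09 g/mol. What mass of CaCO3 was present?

Total n(HBr) added = 0.1340 x 0.04826 = 0.006467 mol.
n(LiOH) used = 0.08200 x 0.006630 = 0.0005437 mol, which equals the excess n(HBr).
So n(HBr) consumed by the sample = 0.006467 - 0.0005437 = 0.005923 mol.
n(CaCO3) = 0.005923 / 2 = 0.002962 mol.
mass = 0.002962 mol x 100.09 g/mol = 0.296 g.

0.296 g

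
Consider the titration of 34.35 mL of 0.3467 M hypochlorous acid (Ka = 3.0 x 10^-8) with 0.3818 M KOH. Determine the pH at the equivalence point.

n(HClO) = 0.3467 x 0.03435 = 0.01191 mol; V(KOH) at equivalence = 0.01191/0.3818 = 0.03119 L.
At equivalence all the acid is converted to ClO-; total volume = 0.03435 + 0.03119 = 0.06554 L, so [ClO-] = 0.01191/0.06554 = 0.1817 M.
Kb = Kw/Ka = 1.0e-14 / 3.0 x 10^-8 = 3.33e-7.
[OH^-] = sqrt(Kb x [ClO-]) = sqrt(3.33e-7 x 0.1817) = 0.000246 M.
pOH = 3.61, so pH = 14.00 - 3.61 = 10.39.

10.39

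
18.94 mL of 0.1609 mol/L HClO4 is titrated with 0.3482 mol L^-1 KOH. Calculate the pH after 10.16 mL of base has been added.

n(acid) = 0.1609 x 0.01894 = 0.003047 mol; n(KOH) added = 0.3482 x 0.01016 = 0.003538 mol.
Base is in excess by 0.003538 - 0.003047 = 0.0004903 mol in a total volume of 0.02910 L.
[OH^-] = 0.0004903/0.02910 = 0.01685 M, so pOH = 1.77 and pH = 14.00 - 1.77 = 12.23.

12.23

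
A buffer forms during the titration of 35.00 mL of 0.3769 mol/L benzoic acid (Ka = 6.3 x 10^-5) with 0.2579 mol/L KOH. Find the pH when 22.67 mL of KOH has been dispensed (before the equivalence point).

Initial n(C6H5COOH) = 0.3769 x 0.03500 = 0.01319 mol.
n(KOH) added = 0.2579 x 0.02267 = 0.005847 mol, converting that many moles of C6H5COOH to C6H5COO-.
Remaining n(C6H5COOH) = 0.007345 mol; n(C6H5COO-) = 0.005847 mol.
By Henderson-Hasselbalch, pH = pKa + log([A^-]/[HA]) = 4.20 + log(0.005847/0.007345) = 4.20 + (-0.10) = 4.10.

4.10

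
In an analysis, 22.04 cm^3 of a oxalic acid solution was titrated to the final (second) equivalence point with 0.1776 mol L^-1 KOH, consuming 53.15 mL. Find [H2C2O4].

n(KOH) = 0.1776 x 0.05315 = 0.009439 mol.
At the final (second) equivalence point, 2 mol OH^- react per mol H2C2O4, so n(H2C2O4) = 0.009439 / 2 = 0.004720 mol.
[H2C2O4] = 0.004720 / 0.02204 L = 0.214 M.

0.214 M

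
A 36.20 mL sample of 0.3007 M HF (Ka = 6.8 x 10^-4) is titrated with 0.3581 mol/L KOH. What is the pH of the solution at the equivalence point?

n(HF) = 0.3007 x 0.03620 = 0.01089 mol; V(KOH) at equivalence = 0.01089/0.3581 = 0.03040 L.
At equivalence all the acid is converted to F-; total volume = 0.03620 + 0.03040 = 0.06660 L, so [F-] = 0.01089/0.06660 = 0.1634 M.
Kb = Kw/Ka = 1.0e-14 / 6.8 x 10^-4 = 1.47e-11.
[OH^-] = sqrt(Kb x [F-]) = sqrt(1.47e-11 x 0.1634) = 1.55e-6 M.
pOH = 5.81, so pH = 14.00 - 5.81 = 8.19.

8.19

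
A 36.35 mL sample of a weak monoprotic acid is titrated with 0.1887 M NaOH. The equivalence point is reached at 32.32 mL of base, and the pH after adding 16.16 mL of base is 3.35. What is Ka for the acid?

4.5 x 10^-4

16.16 mL is half of the equivalence volume, so this is the half-equivalence point where [HA] = [A^-].
At half-equivalence pH = pKa, so pKa = 3.35.
Ka = 10^(-3.35) = 4.5 x 10^-4.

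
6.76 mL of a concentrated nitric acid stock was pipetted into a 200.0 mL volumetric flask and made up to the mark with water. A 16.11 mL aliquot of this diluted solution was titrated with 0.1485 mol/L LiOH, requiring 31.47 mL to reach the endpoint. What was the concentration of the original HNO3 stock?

8.58 M

n(LiOH) = 0.1485 x 0.03147 = 0.004673 mol.
n(HNO3) in the aliquot = 0.004673 mol.
[diluted HNO3] = 0.004673 / 0.01611 = 0.2901 M.
Dilution factor = 200.0/6.760 = 29.59, so [stock] = 0.2901 x 29.59 = 8.58 M.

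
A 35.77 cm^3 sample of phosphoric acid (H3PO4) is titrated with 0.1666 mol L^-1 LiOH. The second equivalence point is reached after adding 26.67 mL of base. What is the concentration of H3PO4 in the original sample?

n(LiOH) = 0.1666 x 0.02667 = 0.004443 mol.
At the second equivalence point, 2 mol OH^- react per mol H3PO4, so n(H3PO4) = 0.004443 / 2 = 0.002222 mol.
[H3PO4] = 0.002222 / 0.03577 L = 0.0621 M.

0.0621 M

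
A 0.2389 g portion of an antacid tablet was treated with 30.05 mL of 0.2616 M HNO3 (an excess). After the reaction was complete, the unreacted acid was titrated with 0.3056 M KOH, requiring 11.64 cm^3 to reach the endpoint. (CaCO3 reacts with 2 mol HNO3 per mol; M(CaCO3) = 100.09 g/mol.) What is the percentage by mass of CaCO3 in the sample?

Total n(HNO3) added = 0.2616 x 0.03005 = 0.007861 mol.
n(KOH) used = 0.3056 x 0.01164 = 0.003557 mol, which equals the excess n(HNO3).
So n(HNO3) consumed by the sample = 0.007861 - 0.003557 = 0.004304 mol.
n(CaCO3) = 0.004304 / 2 = 0.002152 mol.
mass CaCO3 = 0.002152 x 100.09 = 0.2154 g, so %CaCO3 = 0.2154/0.2389 x 100 = 90.2%.

90.2%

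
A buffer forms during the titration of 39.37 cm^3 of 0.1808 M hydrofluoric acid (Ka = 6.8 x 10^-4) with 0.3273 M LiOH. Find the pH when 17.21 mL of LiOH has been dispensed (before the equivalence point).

Initial n(HF) = 0.1808 x 0.03937 = 0.007118 mol.
n(LiOH) added = 0.3273 x 0.01721 = 0.005633 mol, converting that many moles of HF to F-.
Remaining n(HF) = 0.001485 mol; n(F-) = 0.005633 mol.
By Henderson-Hasselbalch, pH = pKa + log([A^-]/[HA]) = 3.17 + log(0.005633/0.001485) = 3.17 + (+0.58) = 3.75.

3.75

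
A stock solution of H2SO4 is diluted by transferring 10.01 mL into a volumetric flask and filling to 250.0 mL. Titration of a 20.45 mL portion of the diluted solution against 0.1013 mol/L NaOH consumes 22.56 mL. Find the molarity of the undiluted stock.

n(NaOH) = 0.1013 x 0.02256 = 0.002285 mol.
n(H2SO4) in the aliquot = 0.002285 x 1/2 = 0.001143 mol.
[diluted H2SO4] = 0.001143 / 0.02045 = 0.05588 M.
Dilution factor = 250.0/10.01 = 24.98, so [stock] = 0.05588 x 24.98 = 1.40 M.

1.40 M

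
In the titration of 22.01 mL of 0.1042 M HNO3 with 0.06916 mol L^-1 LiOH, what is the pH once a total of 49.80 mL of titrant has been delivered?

12.20

n(acid) = 0.1042 x 0.02201 = 0.002293 mol; n(LiOH) added = 0.06916 x 0.04980 = 0.003444 mol.
Base is in excess by 0.003444 - 0.002293 = 0.001151 mol in a total volume of 0.07181 L.
[OH^-] = 0.001151/0.07181 = 0.01602 M, so pOH = 1.80 and pH = 14.00 - 1.80 = 12.20.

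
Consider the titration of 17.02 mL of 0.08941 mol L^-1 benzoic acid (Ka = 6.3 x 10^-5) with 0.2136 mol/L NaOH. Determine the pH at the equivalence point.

n(C6H5COOH) = 0.08941 x 0.01702 = 0.001522 mol; V(NaOH) at equivalence = 0.001522/0.2136 = 0.007124 L.
At equivalence all the acid is converted to C6H5COO-; total volume = 0.01702 + 0.007124 = 0.02414 L, so [C6H5COO-] = 0.001522/0.02414 = 0.06303 M.
Kb = Kw/Ka = 1.0e-14 / 6.3 x 10^-5 = 1.59e-10.
[OH^-] = sqrt(Kb x [C6H5COO-]) = sqrt(1.59e-10 x 0.06303) = 3.16e-6 M.
pOH = 5.50, so pH = 14.00 - 5.50 = 8.50.

8.50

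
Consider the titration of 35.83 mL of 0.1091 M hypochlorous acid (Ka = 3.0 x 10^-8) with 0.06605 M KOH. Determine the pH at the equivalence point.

10.07

n(HClO) = 0.1091 x 0.03583 = 0.003909 mol; V(KOH) at equivalence = 0.003909/0.06605 = 0.05918 L.
At equivalence all the acid is converted to ClO-; total volume = 0.03583 + 0.05918 = 0.09501 L, so [ClO-] = 0.003909/0.09501 = 0.04114 M.
Kb = Kw/Ka = 1.0e-14 / 3.0 x 10^-8 = 3.33e-7.
[OH^-] = sqrt(Kb x [ClO-]) = sqrt(3.33e-7 x 0.04114) = 0.000117 M.
pOH = 3.93, so pH = 14.00 - 3.93 = 10.07.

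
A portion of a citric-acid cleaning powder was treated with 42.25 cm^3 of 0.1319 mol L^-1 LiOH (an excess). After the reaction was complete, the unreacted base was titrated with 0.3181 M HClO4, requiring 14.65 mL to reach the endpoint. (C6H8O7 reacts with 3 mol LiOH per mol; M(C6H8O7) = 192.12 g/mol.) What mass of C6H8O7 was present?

Total n(LiOH) added = 0.1319 x 0.04225 = 0.005573 mol.
n(HClO4) used = 0.3181 x 0.01465 = 0.004660 mol, which equals the excess n(LiOH).
So n(LiOH) consumed by the sample = 0.005573 - 0.004660 = 0.0009126 mol.
n(C6H8O7) = 0.0009126 / 3 = 0.0003042 mol.
mass = 0.0003042 mol x 192.12 g/mol = 0.0584 g.

0.0584 g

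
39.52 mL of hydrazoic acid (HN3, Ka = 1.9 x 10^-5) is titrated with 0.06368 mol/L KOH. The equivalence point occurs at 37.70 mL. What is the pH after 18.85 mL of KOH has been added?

18.85 mL is exactly half the equivalence volume (37.70/2), i.e. the half-equivalence point.
There, n(HA) = n(A^-), so pH = pKa = -log(1.9 x 10^-5) = 4.72.

4.72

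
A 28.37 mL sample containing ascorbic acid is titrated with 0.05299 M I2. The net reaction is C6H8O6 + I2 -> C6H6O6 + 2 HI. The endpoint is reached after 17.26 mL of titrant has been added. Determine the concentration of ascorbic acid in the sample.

n(I2) = 0.05299 x 0.01726 = 0.0009146 mol.
From the balanced equation, 1 mol I2 reacts with 1 mol ascorbic acid, so n(ascorbic acid) = 0.0009146 x 1/1 = 0.0009146 mol.
[ascorbic acid] = 0.0009146 / 0.02837 L = 0.0322 M.

0.0322 M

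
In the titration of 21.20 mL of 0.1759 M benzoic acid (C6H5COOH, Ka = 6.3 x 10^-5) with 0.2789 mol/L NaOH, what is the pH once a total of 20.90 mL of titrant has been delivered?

n(acid) = 0.1759 x 0.02120 = 0.003729 mol; n(NaOH) added = 0.2789 x 0.02090 = 0.005829 mol.
Base is in excess by 0.005829 - 0.003729 = 0.002100 mol in a total volume of 0.04210 L.
[OH^-] = 0.002100/0.04210 = 0.04988 M, so pOH = 1.30 and pH = 14.00 - 1.30 = 12.70.

12.70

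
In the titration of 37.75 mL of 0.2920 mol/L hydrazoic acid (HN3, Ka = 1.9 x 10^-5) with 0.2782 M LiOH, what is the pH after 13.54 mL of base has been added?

4.44

Initial n(HN3) = 0.2920 x 0.03775 = 0.01102 mol.
n(LiOH) added = 0.2782 x 0.01354 = 0.003767 mol, converting that many moles of HN3 to N3-.
Remaining n(HN3) = 0.007256 mol; n(N3-) = 0.003767 mol.
By Henderson-Hasselbalch, pH = pKa + log([A^-]/[HA]) = 4.72 + log(0.003767/0.007256) = 4.72 + (-0.28) = 4.44.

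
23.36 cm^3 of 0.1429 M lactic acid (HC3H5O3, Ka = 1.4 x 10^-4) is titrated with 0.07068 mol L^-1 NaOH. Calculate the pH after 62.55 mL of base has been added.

12.10

n(acid) = 0.1429 x 0.02336 = 0.003338 mol; n(NaOH) added = 0.07068 x 0.06255 = 0.004421 mol.
Base is in excess by 0.004421 - 0.003338 = 0.001083 mol in a total volume of 0.08591 L.
[OH^-] = 0.001083/0.08591 = 0.01260 M, so pOH = 1.90 and pH = 14.00 - 1.90 = 12.10.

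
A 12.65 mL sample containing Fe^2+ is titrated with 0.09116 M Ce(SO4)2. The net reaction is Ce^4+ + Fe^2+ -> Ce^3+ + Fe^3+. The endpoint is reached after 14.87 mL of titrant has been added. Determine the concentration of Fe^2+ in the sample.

n(Ce(SO4)2) = 0.09116 x 0.01487 = 0.001356 mol.
From the balanced equation, 1 mol Ce(SO4)2 reacts with 1 mol Fe^2+, so n(Fe^2+) = 0.001356 x 1/1 = 0.001356 mol.
[Fe^2+] = 0.001356 / 0.01265 L = 0.107 M.

0.107 M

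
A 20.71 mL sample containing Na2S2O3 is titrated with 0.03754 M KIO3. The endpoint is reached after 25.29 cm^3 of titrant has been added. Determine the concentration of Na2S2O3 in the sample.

0.275 M

n(KIO3) = 0.03754 x 0.02529 = 0.0009494 mol.
From the balanced equation, 1 mol KIO3 reacts with 6 mol Na2S2O3, so n(Na2S2O3) = 0.0009494 x 6/1 = 0.005696 mol.
[Na2S2O3] = 0.005696 / 0.02071 L = 0.275 M.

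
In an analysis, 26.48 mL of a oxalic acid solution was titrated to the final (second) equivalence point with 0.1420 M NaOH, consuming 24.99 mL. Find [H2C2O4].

0.0670 M

n(NaOH) = 0.1420 x 0.02499 = 0.003549 mol.
At the final (second) equivalence point, 2 mol OH^- react per mol H2C2O4, so n(H2C2O4) = 0.003549 / 2 = 0.001774 mol.
[H2C2O4] = 0.001774 / 0.02648 L = 0.0670 M.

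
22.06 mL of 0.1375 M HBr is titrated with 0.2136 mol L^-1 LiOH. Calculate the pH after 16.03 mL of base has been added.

12.01

n(acid) = 0.1375 x 0.02206 = 0.003033 mol; n(LiOH) added = 0.2136 x 0.01603 = 0.003424 mol.
Base is in excess by 0.003424 - 0.003033 = 0.0003908 mol in a total volume of 0.03809 L.
[OH^-] = 0.0003908/0.03809 = 0.01026 M, so pOH = 1.99 and pH = 14.00 - 1.99 = 12.01.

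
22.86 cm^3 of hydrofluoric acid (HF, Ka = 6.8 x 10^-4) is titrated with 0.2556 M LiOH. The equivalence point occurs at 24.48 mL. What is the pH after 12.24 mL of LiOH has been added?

12.24 mL is exactly half the equivalence volume (24.48/2), i.e. the half-equivalence point.
There, n(HA) = n(A^-), so pH = pKa = -log(6.8 x 10^-4) = 3.17.

3.17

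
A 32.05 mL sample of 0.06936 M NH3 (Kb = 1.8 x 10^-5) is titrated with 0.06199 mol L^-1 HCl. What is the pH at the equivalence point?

n(NH3) = 0.06936 x 0.03205 = 0.002223 mol; V(HCl) at equivalence = 0.002223/0.06199 = 0.03586 L.
At equivalence the base is fully converted to NH4+; total volume = 0.06791 L, so [NH4+] = 0.002223/0.06791 = 0.03273 M.
Ka(NH4+) = Kw/Kb = 1.0e-14 / 1.8 x 10^-5 = 5.56e-10.
[H^+] = sqrt(Ka x [NH4+]) = sqrt(5.56e-10 x 0.03273) = 4.26e-6 M.
pH = -log(4.26e-6) = 5.37.

5.37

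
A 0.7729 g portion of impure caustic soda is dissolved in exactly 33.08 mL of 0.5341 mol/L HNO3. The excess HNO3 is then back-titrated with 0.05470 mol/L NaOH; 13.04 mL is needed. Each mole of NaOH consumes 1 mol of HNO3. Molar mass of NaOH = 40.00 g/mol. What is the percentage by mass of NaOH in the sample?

87.7%

Total n(HNO3) added = 0.5341 x 0.03308 = 0.01767 mol.
n(NaOH) used = 0.05470 x 0.01304 = 0.0007133 mol, which equals the excess n(HNO3).
So n(HNO3) consumed by the sample = 0.01767 - 0.0007133 = 0.01695 mol.
n(NaOH) = 0.01695 / 1 = 0.01695 mol.
mass NaOH = 0.01695 x 40.00 = 0.6782 g, so %NaOH = 0.6782/0.7729 x 100 = 87.7%.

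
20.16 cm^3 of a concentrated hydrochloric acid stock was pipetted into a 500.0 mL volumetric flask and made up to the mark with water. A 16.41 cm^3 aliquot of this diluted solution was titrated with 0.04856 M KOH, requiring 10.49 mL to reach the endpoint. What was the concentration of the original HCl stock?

n(KOH) = 0.04856 x 0.01049 = 0.0005094 mol.
n(HCl) in the aliquot = 0.0005094 mol.
[diluted HCl] = 0.0005094 / 0.01641 = 0.03104 M.
Dilution factor = 500.0/20.16 = 24.80, so [stock] = 0.03104 x 24.80 = 0.770 M.

0.770 M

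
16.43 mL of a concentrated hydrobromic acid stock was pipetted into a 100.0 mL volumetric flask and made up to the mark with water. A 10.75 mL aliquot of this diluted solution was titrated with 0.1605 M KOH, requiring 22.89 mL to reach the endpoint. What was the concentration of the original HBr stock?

n(KOH) = 0.1605 x 0.02289 = 0.003674 mol.
n(HBr) in the aliquot = 0.003674 mol.
[diluted HBr] = 0.003674 / 0.01075 = 0.3418 M.
Dilution factor = 100.0/16.43 = 6.086, so [stock] = 0.3418 x 6.086 = 2.08 M.

2.08 M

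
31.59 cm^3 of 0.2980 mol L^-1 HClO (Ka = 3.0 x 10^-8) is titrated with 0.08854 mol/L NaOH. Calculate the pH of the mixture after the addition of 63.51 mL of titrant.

7.69

Initial n(HClO) = 0.2980 x 0.03159 = 0.009414 mol.
n(NaOH) added = 0.08854 x 0.06351 = 0.005623 mol, converting that many moles of HClO to ClO-.
Remaining n(HClO) = 0.003791 mol; n(ClO-) = 0.005623 mol.
By Henderson-Hasselbalch, pH = pKa + log([A^-]/[HA]) = 7.52 + log(0.005623/0.003791) = 7.52 + (+0.17) = 7.69.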